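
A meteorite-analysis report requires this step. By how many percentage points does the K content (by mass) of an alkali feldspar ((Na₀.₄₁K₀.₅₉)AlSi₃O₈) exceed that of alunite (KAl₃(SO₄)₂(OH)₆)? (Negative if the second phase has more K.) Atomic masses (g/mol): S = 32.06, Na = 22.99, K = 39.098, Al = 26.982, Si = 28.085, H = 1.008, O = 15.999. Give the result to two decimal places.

M((Na₀.₄₁K₀.₅₉)AlSi₃O₈) = 271.723 g/mol, so wt% K = 23.068/271.723 × 100 = 8.49%.
M(KAl₃(SO₄)₂(OH)₆) = 414.198 g/mol, so wt% K = 39.098/414.198 × 100 = 9.44%.
8.49 − 9.44 = -0.95 pp.

-0.95 percentage points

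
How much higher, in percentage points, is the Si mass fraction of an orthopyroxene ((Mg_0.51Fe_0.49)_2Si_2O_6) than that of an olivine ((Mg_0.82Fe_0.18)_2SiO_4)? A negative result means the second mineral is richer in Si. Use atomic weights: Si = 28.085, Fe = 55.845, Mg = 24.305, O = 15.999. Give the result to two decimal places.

5.77 percentage points

Si in (Mg_0.51Fe_0.49)_2Si_2O_6: molar mass 231.683 g/mol; 2×28.085 = 56.170 g → 24.24 wt%.
Si in (Mg_0.82Fe_0.18)_2SiO_4: molar mass 152.045 g/mol; 1×28.085 = 28.085 g → 18.47 wt%.
Difference = 24.24 − 18.47 = 5.77 percentage points.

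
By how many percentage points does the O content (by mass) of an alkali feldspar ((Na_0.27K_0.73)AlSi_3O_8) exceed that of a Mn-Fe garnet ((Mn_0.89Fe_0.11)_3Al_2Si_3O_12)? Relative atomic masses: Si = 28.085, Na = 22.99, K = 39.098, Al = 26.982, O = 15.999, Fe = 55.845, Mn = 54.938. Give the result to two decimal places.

First mineral: 127.992 g O in 273.978 g formula = 46.72 wt% O.
Second mineral: 191.988 g O in 495.320 g formula = 38.76 wt% O.
46.72% − 38.76% gives a difference of 7.96 percentage points.

7.96 percentage points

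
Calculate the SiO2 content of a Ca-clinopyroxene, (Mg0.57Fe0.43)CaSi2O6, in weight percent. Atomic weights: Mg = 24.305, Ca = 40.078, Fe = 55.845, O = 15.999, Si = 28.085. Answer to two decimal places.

52.22 wt%

Molar mass of (Mg0.57Fe0.43)CaSi2O6 = 0.57*24.305 + 0.43*55.845 + 1*40.078 + 2*28.085 + 6*15.999 = 230.109 g/mol.
Each formula unit contains 2 Si, equivalent to 2/1 = 2.0000 mol SiO2.
M(SiO2) = 1×28.085 + 2×15.999 = 60.083 g/mol.
Mass of SiO2 per formula unit = 2.0000 × 60.083 = 120.166 g.
SiO2 wt% = 120.166 / 230.109 × 100 = 52.22%.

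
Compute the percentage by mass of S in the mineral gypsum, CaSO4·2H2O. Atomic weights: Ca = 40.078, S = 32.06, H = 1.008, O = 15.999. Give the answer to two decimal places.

M(CaSO4·2H2O) = 172.164 g/mol.
S contributes 1 × 32.06 = 32.060 g per mole.
32.060/172.164 = 0.1862 → 18.62%.

18.62 weight percent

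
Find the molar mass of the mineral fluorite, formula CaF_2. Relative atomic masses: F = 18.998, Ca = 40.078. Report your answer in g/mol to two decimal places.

78.07 g/mol

M = 1(40.078) + 2(18.998)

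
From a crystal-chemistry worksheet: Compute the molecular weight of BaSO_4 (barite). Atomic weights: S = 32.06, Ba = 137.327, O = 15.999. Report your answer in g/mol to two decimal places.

233.38 g/mol

The formula mass is the sum 1*137.327 + 1*32.06 + 4*15.999.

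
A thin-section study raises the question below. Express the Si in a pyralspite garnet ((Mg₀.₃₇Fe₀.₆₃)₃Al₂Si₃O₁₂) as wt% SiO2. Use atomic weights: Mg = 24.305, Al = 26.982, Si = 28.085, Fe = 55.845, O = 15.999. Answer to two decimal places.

38.95 wt%

Molar mass of (Mg₀.₃₇Fe₀.₆₃)₃Al₂Si₃O₁₂ = 1.11×24.305 + 1.89×55.845 + 2×26.982 + 3×28.085 + 12×15.999 = 462.733 g/mol.
Each formula unit contains 3 Si, equivalent to 3/1 = 3.0000 mol SiO2.
M(SiO2) = 1×28.085 + 2×15.999 = 60.083 g/mol.
Mass of SiO2 per formula unit = 3.0000 × 60.083 = 180.249 g.
SiO2 wt% = 180.249 / 462.733 × 100 = 38.95%.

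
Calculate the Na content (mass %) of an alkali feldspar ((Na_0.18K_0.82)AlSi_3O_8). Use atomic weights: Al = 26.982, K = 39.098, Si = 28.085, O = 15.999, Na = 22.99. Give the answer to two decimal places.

Formula mass = 0.18×22.99 + 0.82×39.098 + 1×26.982 + 3×28.085 + 8×15.999 = 275.428 g/mol, of which 4.138 g is Na.
So Na makes up 4.138/275.428 = 0.0150 of the mass, i.e. 1.50%.

1.50 mass %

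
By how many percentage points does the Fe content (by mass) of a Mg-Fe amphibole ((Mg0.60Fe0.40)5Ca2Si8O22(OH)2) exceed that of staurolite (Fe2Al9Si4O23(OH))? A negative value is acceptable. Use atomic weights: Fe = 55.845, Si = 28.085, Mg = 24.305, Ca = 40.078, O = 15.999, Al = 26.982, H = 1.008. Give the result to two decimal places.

-0.35 percentage points

Fe in (Mg0.60Fe0.40)5Ca2Si8O22(OH)2: molar mass 875.433 g/mol; 2×55.845 = 111.690 g → 12.76 wt%.
Fe in Fe2Al9Si4O23(OH): molar mass 851.852 g/mol; 2×55.845 = 111.690 g → 13.11 wt%.
Difference = 12.76 − 13.11 = -0.35 percentage points.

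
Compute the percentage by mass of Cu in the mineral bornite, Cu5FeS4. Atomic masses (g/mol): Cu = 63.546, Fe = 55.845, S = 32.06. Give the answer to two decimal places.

63.32 weight percent

Molar mass of Cu5FeS4: 5·63.546 + 1·55.845 + 4·32.06 = 501.815 g/mol.
Mass of Cu per formula unit: 5 × 63.546 = 317.730 g.
Weight fraction Cu = 317.730 / 501.815 = 0.6332.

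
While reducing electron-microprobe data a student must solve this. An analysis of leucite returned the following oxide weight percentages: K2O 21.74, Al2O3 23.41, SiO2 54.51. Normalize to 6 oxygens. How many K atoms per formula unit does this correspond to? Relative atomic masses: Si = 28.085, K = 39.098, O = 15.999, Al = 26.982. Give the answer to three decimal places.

1.013 K apfu

K2O: 21.74/94.195 = 0.23080 mol → 0.46160 mol K, 0.23080 mol O.
Al2O3: 23.41/101.961 = 0.22960 mol → 0.45920 mol Al, 0.68880 mol O.
SiO2: 54.51/60.083 = 0.90724 mol → 0.90724 mol Si, 1.81448 mol O.
Total oxygen = 2.73408 mol. Normalization factor = 6/2.73408 = 2.19452.
K per 6 O = 0.46160 × 2.19452 = 1.013.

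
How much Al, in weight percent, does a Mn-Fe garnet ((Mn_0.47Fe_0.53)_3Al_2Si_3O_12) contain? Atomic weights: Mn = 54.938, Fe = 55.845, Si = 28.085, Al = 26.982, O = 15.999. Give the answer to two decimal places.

Molar mass of (Mn_0.47Fe_0.53)_3Al_2Si_3O_12: 1.41·54.938 + 1.59·55.845 + 2·26.982 + 3·28.085 + 12·15.999 = 496.463 g/mol.
Mass of Al per formula unit: 2 × 26.982 = 53.964 g.
Weight fraction Al = 53.964 / 496.463 = 0.1087.

10.87 weight percent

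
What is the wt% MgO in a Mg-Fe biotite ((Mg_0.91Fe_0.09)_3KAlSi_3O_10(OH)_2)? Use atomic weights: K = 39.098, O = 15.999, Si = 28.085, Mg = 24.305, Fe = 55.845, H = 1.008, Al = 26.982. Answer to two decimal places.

25.84 wt%

M((Mg_0.91Fe_0.09)_3KAlSi_3O_10(OH)_2) = 425.770 g/mol; M(MgO) = 40.304 g/mol.
Moles MgO per formula unit = 2.73 Mg ÷ 1 = 2.7300.
MgO fraction = (2.7300 × 40.304) / 425.770 = 110.030/425.770 = 0.2584.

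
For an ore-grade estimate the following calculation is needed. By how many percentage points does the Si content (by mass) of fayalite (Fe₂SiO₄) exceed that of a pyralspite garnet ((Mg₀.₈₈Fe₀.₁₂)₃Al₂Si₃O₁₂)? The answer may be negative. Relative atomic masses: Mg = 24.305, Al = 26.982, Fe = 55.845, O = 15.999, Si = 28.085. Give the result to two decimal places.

Si in Fe₂SiO₄: molar mass 203.771 g/mol; 1×28.085 = 28.085 g → 13.78 wt%.
Si in (Mg₀.₈₈Fe₀.₁₂)₃Al₂Si₃O₁₂: molar mass 414.476 g/mol; 3×28.085 = 84.255 g → 20.33 wt%.
Difference = 13.78 − 20.33 = -6.55 percentage points.

-6.55 percentage points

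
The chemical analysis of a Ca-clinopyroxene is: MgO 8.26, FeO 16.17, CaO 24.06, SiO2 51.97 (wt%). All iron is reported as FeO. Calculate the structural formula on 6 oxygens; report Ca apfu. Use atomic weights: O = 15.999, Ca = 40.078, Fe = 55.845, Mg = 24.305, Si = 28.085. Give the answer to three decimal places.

0.994 Ca apfu

MgO: 8.26/40.304 = 0.20494 mol → 0.20494 mol Mg, 0.20494 mol O.
FeO: 16.17/71.844 = 0.22507 mol → 0.22507 mol Fe, 0.22507 mol O.
CaO: 24.06/56.077 = 0.42905 mol → 0.42905 mol Ca, 0.42905 mol O.
SiO2: 51.97/60.083 = 0.86497 mol → 0.86497 mol Si, 1.72994 mol O.
Total oxygen = 2.58900 mol. Normalization factor = 6/2.58900 = 2.31750.
Ca per 6 O = 0.42905 × 2.31750 = 0.994.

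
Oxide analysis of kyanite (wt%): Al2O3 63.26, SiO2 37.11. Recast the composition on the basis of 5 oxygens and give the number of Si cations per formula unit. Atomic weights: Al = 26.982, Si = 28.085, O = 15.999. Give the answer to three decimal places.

Al2O3 (M=101.961): mol = 0.62043; Al = 1.24086, O = 1.86129.
SiO2 (M=60.083): mol = 0.61765; Si = 0.61765, O = 1.23530.
ΣO = 3.09659; factor = 5/ΣO = 1.61468.
Si apfu = 0.61765 × 1.61468 = 0.997.

0.997 Si apfu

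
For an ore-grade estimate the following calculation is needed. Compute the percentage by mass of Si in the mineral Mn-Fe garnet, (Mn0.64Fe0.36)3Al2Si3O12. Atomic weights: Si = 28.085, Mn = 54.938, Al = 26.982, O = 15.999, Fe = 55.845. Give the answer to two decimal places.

Molar mass of (Mn0.64Fe0.36)3Al2Si3O12: 1.92×54.938 + 1.08×55.845 + 2×26.982 + 3×28.085 + 12×15.999 = 496.001 g/mol.
Mass of Si per formula unit: 3 × 28.085 = 84.255 g.
Weight fraction Si = 84.255 / 496.001 = 0.1699.

16.99 wt%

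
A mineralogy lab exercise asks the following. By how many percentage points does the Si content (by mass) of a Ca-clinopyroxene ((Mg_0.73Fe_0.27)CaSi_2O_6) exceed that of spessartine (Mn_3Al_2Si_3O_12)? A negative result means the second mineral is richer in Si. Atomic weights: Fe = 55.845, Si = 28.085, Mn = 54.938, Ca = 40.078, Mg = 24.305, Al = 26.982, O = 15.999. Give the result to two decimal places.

Si in (Mg_0.73Fe_0.27)CaSi_2O_6: molar mass 225.063 g/mol; 2×28.085 = 56.170 g → 24.96 wt%.
Si in Mn_3Al_2Si_3O_12: molar mass 495.021 g/mol; 3×28.085 = 84.255 g → 17.02 wt%.
Difference = 24.96 − 17.02 = 7.94 percentage points.

7.94 percentage points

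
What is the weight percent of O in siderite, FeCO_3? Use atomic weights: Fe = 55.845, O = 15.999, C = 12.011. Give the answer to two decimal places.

41.43 mass %

Molar mass of FeCO_3: 1·55.845 + 1·12.011 + 3·15.999 = 115.853 g/mol.
Mass of O per formula unit: 3 × 15.999 = 47.997 g.
Weight fraction O = 47.997 / 115.853 = 0.4143.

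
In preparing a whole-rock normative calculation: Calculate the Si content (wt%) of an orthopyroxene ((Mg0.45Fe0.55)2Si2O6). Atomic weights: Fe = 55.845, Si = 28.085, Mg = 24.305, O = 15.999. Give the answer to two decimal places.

Molar mass of (Mg0.45Fe0.55)2Si2O6: 0.90·24.305 + 1.10·55.845 + 2·28.085 + 6·15.999 = 235.468 g/mol.
Mass of Si per formula unit: 2 × 28.085 = 56.170 g.
Weight fraction Si = 56.170 / 235.468 = 0.2385.

23.85 wt%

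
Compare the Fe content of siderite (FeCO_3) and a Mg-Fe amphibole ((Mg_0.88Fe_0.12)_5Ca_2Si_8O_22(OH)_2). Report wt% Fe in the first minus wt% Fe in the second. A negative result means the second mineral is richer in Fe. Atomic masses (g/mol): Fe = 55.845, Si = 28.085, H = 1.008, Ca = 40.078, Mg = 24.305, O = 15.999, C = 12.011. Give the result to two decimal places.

M(FeCO_3) = 115.853 g/mol, so wt% Fe = 55.845/115.853 × 100 = 48.20%.
M((Mg_0.88Fe_0.12)_5Ca_2Si_8O_22(OH)_2) = 831.277 g/mol, so wt% Fe = 33.507/831.277 × 100 = 4.03%.
48.20 − 4.03 = 44.17 pp.

44.17 percentage points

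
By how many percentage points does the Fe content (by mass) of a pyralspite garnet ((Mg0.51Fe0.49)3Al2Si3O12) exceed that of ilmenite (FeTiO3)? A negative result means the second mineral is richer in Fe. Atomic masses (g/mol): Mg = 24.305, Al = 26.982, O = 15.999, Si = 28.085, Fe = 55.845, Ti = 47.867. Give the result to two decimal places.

First mineral: 82.092 g Fe in 449.486 g formula = 18.26 wt% Fe.
Second mineral: 55.845 g Fe in 151.709 g formula = 36.81 wt% Fe.
18.26% − 36.81% gives a difference of -18.55 percentage points.

-18.55 percentage points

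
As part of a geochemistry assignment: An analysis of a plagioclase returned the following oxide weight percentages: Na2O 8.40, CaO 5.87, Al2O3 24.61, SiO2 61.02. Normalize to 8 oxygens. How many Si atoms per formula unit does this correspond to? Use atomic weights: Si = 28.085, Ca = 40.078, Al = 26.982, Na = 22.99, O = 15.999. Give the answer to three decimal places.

Na2O (M=61.979): mol = 0.13553; Na = 0.27106, O = 0.13553.
CaO (M=56.077): mol = 0.10468; Ca = 0.10468, O = 0.10468.
Al2O3 (M=101.961): mol = 0.24137; Al = 0.48274, O = 0.72411.
SiO2 (M=60.083): mol = 1.01560; Si = 1.01560, O = 2.03120.
ΣO = 2.99552; factor = 8/ΣO = 2.67065.
Si apfu = 1.01560 × 2.67065 = 2.712.

2.712 Si apfu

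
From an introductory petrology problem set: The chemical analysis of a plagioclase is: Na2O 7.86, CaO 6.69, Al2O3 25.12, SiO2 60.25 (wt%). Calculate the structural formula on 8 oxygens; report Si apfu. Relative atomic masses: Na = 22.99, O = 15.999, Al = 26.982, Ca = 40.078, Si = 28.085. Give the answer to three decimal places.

Na2O (M=61.979): mol = 0.12682; Na = 0.25364, O = 0.12682.
CaO (M=56.077): mol = 0.11930; Ca = 0.11930, O = 0.11930.
Al2O3 (M=101.961): mol = 0.24637; Al = 0.49274, O = 0.73911.
SiO2 (M=60.083): mol = 1.00278; Si = 1.00278, O = 2.00556.
ΣO = 2.99079; factor = 8/ΣO = 2.67488.
Si apfu = 1.00278 × 2.67488 = 2.682.

2.682 Si apfu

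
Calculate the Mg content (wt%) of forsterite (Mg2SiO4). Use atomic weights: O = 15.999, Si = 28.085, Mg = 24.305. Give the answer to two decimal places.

Molar mass of Mg2SiO4: 2*24.305 + 1*28.085 + 4*15.999 = 140.691 g/mol.
Mass of Mg per formula unit: 2 × 24.305 = 48.610 g.
Weight fraction Mg = 48.610 / 140.691 = 0.3455.

34.55 wt%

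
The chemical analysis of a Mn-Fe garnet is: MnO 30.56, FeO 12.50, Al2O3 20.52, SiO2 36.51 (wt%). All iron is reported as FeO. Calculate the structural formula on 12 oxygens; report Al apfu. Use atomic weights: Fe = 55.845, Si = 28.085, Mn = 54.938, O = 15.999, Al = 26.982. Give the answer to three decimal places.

30.56 wt% MnO ÷ 70.937 g/mol = 0.43080 mol, giving 0.43080 Mn and 0.43080 O.
12.50 wt% FeO ÷ 71.844 g/mol = 0.17399 mol, giving 0.17399 Fe and 0.17399 O.
20.52 wt% Al2O3 ÷ 101.961 g/mol = 0.20125 mol, giving 0.40250 Al and 0.60375 O.
36.51 wt% SiO2 ÷ 60.083 g/mol = 0.60766 mol, giving 0.60766 Si and 1.21532 O.
Oxygen sums to 2.42386; scaling by 12/2.42386 = 4.95078 puts the formula on 12 O.
Al: 0.40250 × 4.95078 = 1.993 atoms per formula unit.

1.993 Al apfu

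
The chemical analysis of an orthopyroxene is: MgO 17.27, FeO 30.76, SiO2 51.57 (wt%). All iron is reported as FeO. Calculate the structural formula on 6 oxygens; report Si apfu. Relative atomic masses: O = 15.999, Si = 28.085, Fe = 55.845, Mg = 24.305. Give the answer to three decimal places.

2.001 Si apfu

MgO: 17.27/40.304 = 0.42849 mol → 0.42849 mol Mg, 0.42849 mol O.
FeO: 30.76/71.844 = 0.42815 mol → 0.42815 mol Fe, 0.42815 mol O.
SiO2: 51.57/60.083 = 0.85831 mol → 0.85831 mol Si, 1.71662 mol O.
Total oxygen = 2.57326 mol. Normalization factor = 6/2.57326 = 2.33167.
Si per 6 O = 0.85831 × 2.33167 = 2.001.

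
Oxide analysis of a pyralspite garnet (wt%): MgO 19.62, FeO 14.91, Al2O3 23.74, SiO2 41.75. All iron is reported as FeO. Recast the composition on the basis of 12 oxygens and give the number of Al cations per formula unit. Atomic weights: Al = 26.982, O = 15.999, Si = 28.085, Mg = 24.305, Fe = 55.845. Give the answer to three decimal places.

19.62 wt% MgO ÷ 40.304 g/mol = 0.48680 mol, giving 0.48680 Mg and 0.48680 O.
14.91 wt% FeO ÷ 71.844 g/mol = 0.20753 mol, giving 0.20753 Fe and 0.20753 O.
23.74 wt% Al2O3 ÷ 101.961 g/mol = 0.23283 mol, giving 0.46566 Al and 0.69849 O.
41.75 wt% SiO2 ÷ 60.083 g/mol = 0.69487 mol, giving 0.69487 Si and 1.38974 O.
Oxygen sums to 2.78256; scaling by 12/2.78256 = 4.31258 puts the formula on 12 O.
Al: 0.46566 × 4.31258 = 2.008 atoms per formula unit.

2.008 Al apfu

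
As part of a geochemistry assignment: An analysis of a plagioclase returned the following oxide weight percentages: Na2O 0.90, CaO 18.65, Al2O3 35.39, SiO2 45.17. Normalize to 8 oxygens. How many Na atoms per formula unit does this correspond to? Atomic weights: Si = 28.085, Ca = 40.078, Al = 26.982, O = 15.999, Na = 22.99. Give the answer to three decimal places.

Na2O: 0.90/61.979 = 0.01452 mol → 0.02904 mol Na, 0.01452 mol O.
CaO: 18.65/56.077 = 0.33258 mol → 0.33258 mol Ca, 0.33258 mol O.
Al2O3: 35.39/101.961 = 0.34709 mol → 0.69418 mol Al, 1.04127 mol O.
SiO2: 45.17/60.083 = 0.75179 mol → 0.75179 mol Si, 1.50358 mol O.
Total oxygen = 2.89195 mol. Normalization factor = 8/2.89195 = 2.76630.
Na per 8 O = 0.02904 × 2.76630 = 0.080.

0.080 Na apfu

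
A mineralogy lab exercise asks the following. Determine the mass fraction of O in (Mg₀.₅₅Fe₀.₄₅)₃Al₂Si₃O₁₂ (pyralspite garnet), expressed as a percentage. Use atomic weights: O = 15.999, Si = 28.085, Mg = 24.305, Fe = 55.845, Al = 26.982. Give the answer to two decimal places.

43.08 weight percent

M((Mg₀.₅₅Fe₀.₄₅)₃Al₂Si₃O₁₂) = 445.701 g/mol.
O contributes 12 × 15.999 = 191.988 g per mole.
191.988/445.701 = 0.4308 → 43.08%.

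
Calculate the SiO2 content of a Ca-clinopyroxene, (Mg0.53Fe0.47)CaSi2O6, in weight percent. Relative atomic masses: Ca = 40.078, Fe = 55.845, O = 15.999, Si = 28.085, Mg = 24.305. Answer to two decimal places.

51.94 wt%

Molar mass of (Mg0.53Fe0.47)CaSi2O6 = 0.53*24.305 + 0.47*55.845 + 1*40.078 + 2*28.085 + 6*15.999 = 231.371 g/mol.
Each formula unit contains 2 Si, equivalent to 2/1 = 2.0000 mol SiO2.
M(SiO2) = 1×28.085 + 2×15.999 = 60.083 g/mol.
Mass of SiO2 per formula unit = 2.0000 × 60.083 = 120.166 g.
SiO2 wt% = 120.166 / 231.371 × 100 = 51.94%.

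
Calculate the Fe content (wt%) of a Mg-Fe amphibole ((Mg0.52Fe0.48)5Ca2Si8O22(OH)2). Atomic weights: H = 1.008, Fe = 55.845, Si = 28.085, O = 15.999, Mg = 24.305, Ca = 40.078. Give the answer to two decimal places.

15.09 wt%

Formula mass = 2.60·24.305 + 2.40·55.845 + 2·40.078 + 8·28.085 + 24·15.999 + 2·1.008 = 888.049 g/mol, of which 134.028 g is Fe.
So Fe makes up 134.028/888.049 = 0.1509 of the mass, i.e. 15.09%.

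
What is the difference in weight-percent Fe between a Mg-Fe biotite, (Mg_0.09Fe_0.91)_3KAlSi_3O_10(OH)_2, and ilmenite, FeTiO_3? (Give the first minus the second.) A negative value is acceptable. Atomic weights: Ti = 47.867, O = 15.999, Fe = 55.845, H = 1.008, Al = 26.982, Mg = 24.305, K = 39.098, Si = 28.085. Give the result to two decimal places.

-6.52 percentage points

M((Mg_0.09Fe_0.91)_3KAlSi_3O_10(OH)_2) = 503.358 g/mol, so wt% Fe = 152.457/503.358 × 100 = 30.29%.
M(FeTiO_3) = 151.709 g/mol, so wt% Fe = 55.845/151.709 × 100 = 36.81%.
30.29 − 36.81 = -6.52 pp.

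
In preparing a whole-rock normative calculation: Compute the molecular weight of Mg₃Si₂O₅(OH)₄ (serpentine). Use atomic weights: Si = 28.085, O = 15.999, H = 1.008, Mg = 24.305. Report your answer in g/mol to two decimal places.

The formula mass is the sum 3*24.305 + 2*28.085 + 9*15.999 + 4*1.008.

277.11 g/mol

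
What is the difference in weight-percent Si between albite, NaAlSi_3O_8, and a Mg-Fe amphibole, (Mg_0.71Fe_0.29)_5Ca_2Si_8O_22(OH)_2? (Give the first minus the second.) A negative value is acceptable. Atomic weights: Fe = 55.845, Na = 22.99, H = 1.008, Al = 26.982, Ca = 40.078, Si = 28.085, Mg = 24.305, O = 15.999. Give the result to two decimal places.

Si in NaAlSi_3O_8: molar mass 262.219 g/mol; 3×28.085 = 84.255 g → 32.13 wt%.
Si in (Mg_0.71Fe_0.29)_5Ca_2Si_8O_22(OH)_2: molar mass 858.086 g/mol; 8×28.085 = 224.680 g → 26.18 wt%.
Difference = 32.13 − 26.18 = 5.95 percentage points.

5.95 percentage points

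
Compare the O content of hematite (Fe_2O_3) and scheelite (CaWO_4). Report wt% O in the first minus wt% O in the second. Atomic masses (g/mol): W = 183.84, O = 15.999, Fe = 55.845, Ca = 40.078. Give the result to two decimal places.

O in Fe_2O_3: molar mass 159.687 g/mol; 3×15.999 = 47.997 g → 30.06 wt%.
O in CaWO_4: molar mass 287.914 g/mol; 4×15.999 = 63.996 g → 22.23 wt%.
Difference = 30.06 − 22.23 = 7.83 percentage points.

7.83 percentage points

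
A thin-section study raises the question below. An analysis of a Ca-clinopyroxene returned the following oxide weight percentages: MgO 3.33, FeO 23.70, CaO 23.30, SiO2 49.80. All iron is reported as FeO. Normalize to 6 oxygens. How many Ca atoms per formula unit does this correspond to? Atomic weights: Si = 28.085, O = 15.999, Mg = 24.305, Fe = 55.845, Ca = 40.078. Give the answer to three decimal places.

MgO: 3.33/40.304 = 0.08262 mol → 0.08262 mol Mg, 0.08262 mol O.
FeO: 23.70/71.844 = 0.32988 mol → 0.32988 mol Fe, 0.32988 mol O.
CaO: 23.30/56.077 = 0.41550 mol → 0.41550 mol Ca, 0.41550 mol O.
SiO2: 49.80/60.083 = 0.82885 mol → 0.82885 mol Si, 1.65770 mol O.
Total oxygen = 2.48570 mol. Normalization factor = 6/2.48570 = 2.41381.
Ca per 6 O = 0.41550 × 2.41381 = 1.003.

1.003 Ca apfu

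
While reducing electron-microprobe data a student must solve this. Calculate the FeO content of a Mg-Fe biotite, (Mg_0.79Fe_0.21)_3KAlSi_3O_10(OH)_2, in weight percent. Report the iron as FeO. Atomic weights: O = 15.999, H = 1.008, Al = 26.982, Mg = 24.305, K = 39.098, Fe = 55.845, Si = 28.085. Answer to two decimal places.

10.35 wt%

Formula mass = 437.124 g/mol.
0.63 Fe → 0.6300 mol FeO per formula unit; M(FeO) = 71.844, so FeO mass = 45.262 g.
45.262/437.124 × 100 = 10.35 wt%.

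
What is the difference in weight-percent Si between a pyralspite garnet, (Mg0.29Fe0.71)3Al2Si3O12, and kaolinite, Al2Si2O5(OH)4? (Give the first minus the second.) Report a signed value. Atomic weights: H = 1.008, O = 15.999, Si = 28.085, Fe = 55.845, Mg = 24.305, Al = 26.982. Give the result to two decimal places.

-3.84 percentage points

Si in (Mg0.29Fe0.71)3Al2Si3O12: molar mass 470.302 g/mol; 3×28.085 = 84.255 g → 17.92 wt%.
Si in Al2Si2O5(OH)4: molar mass 258.157 g/mol; 2×28.085 = 56.170 g → 21.76 wt%.
Difference = 17.92 − 21.76 = -3.84 percentage points.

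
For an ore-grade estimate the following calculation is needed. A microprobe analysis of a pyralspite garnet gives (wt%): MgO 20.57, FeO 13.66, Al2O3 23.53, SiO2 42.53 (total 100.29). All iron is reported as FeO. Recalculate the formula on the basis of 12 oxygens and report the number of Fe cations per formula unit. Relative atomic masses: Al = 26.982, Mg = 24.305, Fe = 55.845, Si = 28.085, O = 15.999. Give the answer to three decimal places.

0.812 Fe apfu

MgO: 20.57/40.304 = 0.51037 mol → 0.51037 mol Mg, 0.51037 mol O.
FeO: 13.66/71.844 = 0.19013 mol → 0.19013 mol Fe, 0.19013 mol O.
Al2O3: 23.53/101.961 = 0.23077 mol → 0.46154 mol Al, 0.69231 mol O.
SiO2: 42.53/60.083 = 0.70785 mol → 0.70785 mol Si, 1.41570 mol O.
Total oxygen = 2.80851 mol. Normalization factor = 12/2.80851 = 4.27273.
Fe per 12 O = 0.19013 × 4.27273 = 0.812.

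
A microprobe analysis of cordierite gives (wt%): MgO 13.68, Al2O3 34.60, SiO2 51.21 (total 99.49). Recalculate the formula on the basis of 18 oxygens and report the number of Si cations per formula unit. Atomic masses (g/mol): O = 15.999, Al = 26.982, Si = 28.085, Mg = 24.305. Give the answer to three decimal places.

5.010 Si apfu

13.68 wt% MgO ÷ 40.304 g/mol = 0.33942 mol, giving 0.33942 Mg and 0.33942 O.
34.60 wt% Al2O3 ÷ 101.961 g/mol = 0.33935 mol, giving 0.67870 Al and 1.01805 O.
51.21 wt% SiO2 ÷ 60.083 g/mol = 0.85232 mol, giving 0.85232 Si and 1.70464 O.
Oxygen sums to 3.06211; scaling by 18/3.06211 = 5.87830 puts the formula on 18 O.
Si: 0.85232 × 5.87830 = 5.010 atoms per formula unit.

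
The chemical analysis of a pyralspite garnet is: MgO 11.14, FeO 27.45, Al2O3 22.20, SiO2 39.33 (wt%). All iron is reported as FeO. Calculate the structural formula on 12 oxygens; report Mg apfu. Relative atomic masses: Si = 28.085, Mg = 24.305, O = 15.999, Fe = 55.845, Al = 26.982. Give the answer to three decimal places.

1.266 Mg apfu

MgO: 11.14/40.304 = 0.27640 mol → 0.27640 mol Mg, 0.27640 mol O.
FeO: 27.45/71.844 = 0.38208 mol → 0.38208 mol Fe, 0.38208 mol O.
Al2O3: 22.20/101.961 = 0.21773 mol → 0.43546 mol Al, 0.65319 mol O.
SiO2: 39.33/60.083 = 0.65459 mol → 0.65459 mol Si, 1.30918 mol O.
Total oxygen = 2.62085 mol. Normalization factor = 12/2.62085 = 4.57867.
Mg per 12 O = 0.27640 × 4.57867 = 1.266.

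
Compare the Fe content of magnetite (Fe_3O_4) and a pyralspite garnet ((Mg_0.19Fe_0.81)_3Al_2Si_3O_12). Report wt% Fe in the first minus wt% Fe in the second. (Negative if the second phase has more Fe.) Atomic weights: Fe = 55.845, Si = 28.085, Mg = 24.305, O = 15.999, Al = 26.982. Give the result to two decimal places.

M(Fe_3O_4) = 231.531 g/mol, so wt% Fe = 167.535/231.531 × 100 = 72.36%.
M((Mg_0.19Fe_0.81)_3Al_2Si_3O_12) = 479.764 g/mol, so wt% Fe = 135.703/479.764 × 100 = 28.29%.
72.36 − 28.29 = 44.07 pp.

44.07 percentage points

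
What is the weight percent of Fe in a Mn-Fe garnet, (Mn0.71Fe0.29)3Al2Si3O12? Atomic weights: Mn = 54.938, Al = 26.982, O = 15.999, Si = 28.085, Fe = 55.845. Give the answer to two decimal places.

Molar mass of (Mn0.71Fe0.29)3Al2Si3O12: 2.13·54.938 + 0.87·55.845 + 2·26.982 + 3·28.085 + 12·15.999 = 495.810 g/mol.
Mass of Fe per formula unit: 0.87 × 55.845 = 48.585 g.
Weight fraction Fe = 48.585 / 495.810 = 0.0980.

9.80 mass %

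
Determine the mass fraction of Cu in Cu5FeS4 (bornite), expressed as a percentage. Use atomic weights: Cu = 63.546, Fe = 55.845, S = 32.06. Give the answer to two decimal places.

63.32 weight percent

Molar mass of Cu5FeS4: 5*63.546 + 1*55.845 + 4*32.06 = 501.815 g/mol.
Mass of Cu per formula unit: 5 × 63.546 = 317.730 g.
Weight fraction Cu = 317.730 / 501.815 = 0.6332.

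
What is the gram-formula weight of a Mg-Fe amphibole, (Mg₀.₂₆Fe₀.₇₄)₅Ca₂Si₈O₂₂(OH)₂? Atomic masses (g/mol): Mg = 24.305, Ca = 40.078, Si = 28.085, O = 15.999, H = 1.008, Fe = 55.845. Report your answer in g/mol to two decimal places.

929.05 g/mol

The formula mass is the sum 1.30(24.305) + 3.70(55.845) + 2(40.078) + 8(28.085) + 24(15.999) + 2(1.008).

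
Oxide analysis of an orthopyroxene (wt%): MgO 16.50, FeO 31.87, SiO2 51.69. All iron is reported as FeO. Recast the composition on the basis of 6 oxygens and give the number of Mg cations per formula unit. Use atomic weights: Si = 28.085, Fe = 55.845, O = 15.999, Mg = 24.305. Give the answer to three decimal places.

0.954 Mg apfu

MgO (M=40.304): mol = 0.40939; Mg = 0.40939, O = 0.40939.
FeO (M=71.844): mol = 0.44360; Fe = 0.44360, O = 0.44360.
SiO2 (M=60.083): mol = 0.86031; Si = 0.86031, O = 1.72062.
ΣO = 2.57361; factor = 6/ΣO = 2.33136.
Mg apfu = 0.40939 × 2.33136 = 0.954.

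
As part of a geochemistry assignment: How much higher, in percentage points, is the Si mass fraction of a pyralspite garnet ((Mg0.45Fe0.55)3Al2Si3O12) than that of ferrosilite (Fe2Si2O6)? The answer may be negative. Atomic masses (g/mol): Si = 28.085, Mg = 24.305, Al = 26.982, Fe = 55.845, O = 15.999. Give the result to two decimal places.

M((Mg0.45Fe0.55)3Al2Si3O12) = 455.163 g/mol, so wt% Si = 84.255/455.163 × 100 = 18.51%.
M(Fe2Si2O6) = 263.854 g/mol, so wt% Si = 56.170/263.854 × 100 = 21.29%.
18.51 − 21.29 = -2.78 pp.

-2.78 percentage points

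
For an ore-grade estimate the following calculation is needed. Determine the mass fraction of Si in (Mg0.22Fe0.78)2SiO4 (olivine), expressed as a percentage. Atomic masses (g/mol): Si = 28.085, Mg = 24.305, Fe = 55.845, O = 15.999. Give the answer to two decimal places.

Molar mass of (Mg0.22Fe0.78)2SiO4: 0.44·24.305 + 1.56·55.845 + 1·28.085 + 4·15.999 = 189.893 g/mol.
Mass of Si per formula unit: 1 × 28.085 = 28.085 g.
Weight fraction Si = 28.085 / 189.893 = 0.1479.

14.79 weight percent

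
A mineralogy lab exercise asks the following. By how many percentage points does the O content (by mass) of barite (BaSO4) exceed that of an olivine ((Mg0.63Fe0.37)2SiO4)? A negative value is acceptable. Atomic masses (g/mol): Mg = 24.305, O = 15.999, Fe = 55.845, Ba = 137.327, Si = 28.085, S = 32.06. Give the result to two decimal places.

-11.59 percentage points

M(BaSO4) = 233.383 g/mol, so wt% O = 63.996/233.383 × 100 = 27.42%.
M((Mg0.63Fe0.37)2SiO4) = 164.031 g/mol, so wt% O = 63.996/164.031 × 100 = 39.01%.
27.42 − 39.01 = -11.59 pp.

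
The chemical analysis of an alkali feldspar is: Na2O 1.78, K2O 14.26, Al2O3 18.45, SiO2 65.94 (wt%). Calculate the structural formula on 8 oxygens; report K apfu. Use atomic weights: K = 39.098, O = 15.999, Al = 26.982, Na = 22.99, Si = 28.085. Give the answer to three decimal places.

0.830 K apfu

Na2O (M=61.979): mol = 0.02872; Na = 0.05744, O = 0.02872.
K2O (M=94.195): mol = 0.15139; K = 0.30278, O = 0.15139.
Al2O3 (M=101.961): mol = 0.18095; Al = 0.36190, O = 0.54285.
SiO2 (M=60.083): mol = 1.09748; Si = 1.09748, O = 2.19496.
ΣO = 2.91792; factor = 8/ΣO = 2.74168.
K apfu = 0.30278 × 2.74168 = 0.830.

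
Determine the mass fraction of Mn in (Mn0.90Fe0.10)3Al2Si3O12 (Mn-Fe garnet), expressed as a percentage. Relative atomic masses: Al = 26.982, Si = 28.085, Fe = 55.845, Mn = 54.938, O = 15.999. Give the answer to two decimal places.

29.95 mass %

Formula mass = 2.70·54.938 + 0.30·55.845 + 2·26.982 + 3·28.085 + 12·15.999 = 495.293 g/mol, of which 148.333 g is Mn.
So Mn makes up 148.333/495.293 = 0.2995 of the mass, i.e. 29.95%.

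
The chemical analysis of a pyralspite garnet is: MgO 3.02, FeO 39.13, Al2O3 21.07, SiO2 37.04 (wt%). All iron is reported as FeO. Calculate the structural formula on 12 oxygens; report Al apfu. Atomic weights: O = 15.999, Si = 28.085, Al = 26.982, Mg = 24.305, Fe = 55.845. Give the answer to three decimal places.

2.006 Al apfu

MgO: 3.02/40.304 = 0.07493 mol → 0.07493 mol Mg, 0.07493 mol O.
FeO: 39.13/71.844 = 0.54465 mol → 0.54465 mol Fe, 0.54465 mol O.
Al2O3: 21.07/101.961 = 0.20665 mol → 0.41330 mol Al, 0.61995 mol O.
SiO2: 37.04/60.083 = 0.61648 mol → 0.61648 mol Si, 1.23296 mol O.
Total oxygen = 2.47249 mol. Normalization factor = 12/2.47249 = 4.85341.
Al per 12 O = 0.41330 × 4.85341 = 2.006.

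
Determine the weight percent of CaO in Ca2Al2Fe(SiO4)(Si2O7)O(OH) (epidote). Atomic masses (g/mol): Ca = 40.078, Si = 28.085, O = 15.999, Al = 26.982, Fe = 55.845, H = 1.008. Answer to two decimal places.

23.21 wt%

Molar mass of Ca2Al2Fe(SiO4)(Si2O7)O(OH) = 2×40.078 + 2×26.982 + 1×55.845 + 3×28.085 + 13×15.999 + 1×1.008 = 483.215 g/mol.
Each formula unit contains 2 Ca, equivalent to 2/1 = 2.0000 mol CaO.
M(CaO) = 1×40.078 + 1×15.999 = 56.077 g/mol.
Mass of CaO per formula unit = 2.0000 × 56.077 = 112.154 g.
CaO wt% = 112.154 / 483.215 × 100 = 23.21%.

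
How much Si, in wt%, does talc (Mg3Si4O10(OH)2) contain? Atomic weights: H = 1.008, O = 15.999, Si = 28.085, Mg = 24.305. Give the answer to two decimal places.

29.62 wt%

Formula mass = 3×24.305 + 4×28.085 + 12×15.999 + 2×1.008 = 379.259 g/mol, of which 112.340 g is Si.
So Si makes up 112.340/379.259 = 0.2962 of the mass, i.e. 29.62%.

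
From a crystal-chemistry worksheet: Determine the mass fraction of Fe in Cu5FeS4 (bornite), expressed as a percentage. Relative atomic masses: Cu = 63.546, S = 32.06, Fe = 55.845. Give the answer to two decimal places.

Formula mass = 5·63.546 + 1·55.845 + 4·32.06 = 501.815 g/mol, of which 55.845 g is Fe.
So Fe makes up 55.845/501.815 = 0.1113 of the mass, i.e. 11.13%.

11.13 wt%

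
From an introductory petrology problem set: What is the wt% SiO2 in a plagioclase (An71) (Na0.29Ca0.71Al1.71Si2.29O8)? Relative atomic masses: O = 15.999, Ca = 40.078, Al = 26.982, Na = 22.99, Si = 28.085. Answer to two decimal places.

50.29 wt%

M(Na0.29Ca0.71Al1.71Si2.29O8) = 273.568 g/mol; M(SiO2) = 60.083 g/mol.
Moles SiO2 per formula unit = 2.29 Si ÷ 1 = 2.2900.
SiO2 fraction = (2.2900 × 60.083) / 273.568 = 137.590/273.568 = 0.5029.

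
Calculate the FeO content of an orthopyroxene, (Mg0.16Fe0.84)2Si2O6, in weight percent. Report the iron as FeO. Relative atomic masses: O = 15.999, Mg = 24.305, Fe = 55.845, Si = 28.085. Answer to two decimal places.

47.56 wt%

Molar mass of (Mg0.16Fe0.84)2Si2O6 = 0.32×24.305 + 1.68×55.845 + 2×28.085 + 6×15.999 = 253.761 g/mol.
Each formula unit contains 1.68 Fe, equivalent to 1.68/1 = 1.6800 mol FeO.
M(FeO) = 1×55.845 + 1×15.999 = 71.844 g/mol.
Mass of FeO per formula unit = 1.6800 × 71.844 = 120.698 g.
FeO wt% = 120.698 / 253.761 × 100 = 47.56%.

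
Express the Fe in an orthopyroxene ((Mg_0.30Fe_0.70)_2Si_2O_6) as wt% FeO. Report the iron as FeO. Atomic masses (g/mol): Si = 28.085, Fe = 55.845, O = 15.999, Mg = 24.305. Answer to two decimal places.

41.07 wt%

Formula mass = 244.930 g/mol.
1.40 Fe → 1.4000 mol FeO per formula unit; M(FeO) = 71.844, so FeO mass = 100.582 g.
100.582/244.930 × 100 = 41.07 wt%.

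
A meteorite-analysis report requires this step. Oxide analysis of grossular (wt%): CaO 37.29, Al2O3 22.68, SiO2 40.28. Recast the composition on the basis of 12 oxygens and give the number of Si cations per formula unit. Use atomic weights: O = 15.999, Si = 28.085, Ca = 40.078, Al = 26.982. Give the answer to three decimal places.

3.010 Si apfu

CaO (M=56.077): mol = 0.66498; Ca = 0.66498, O = 0.66498.
Al2O3 (M=101.961): mol = 0.22244; Al = 0.44488, O = 0.66732.
SiO2 (M=60.083): mol = 0.67041; Si = 0.67041, O = 1.34082.
ΣO = 2.67312; factor = 12/ΣO = 4.48914.
Si apfu = 0.67041 × 4.48914 = 3.010.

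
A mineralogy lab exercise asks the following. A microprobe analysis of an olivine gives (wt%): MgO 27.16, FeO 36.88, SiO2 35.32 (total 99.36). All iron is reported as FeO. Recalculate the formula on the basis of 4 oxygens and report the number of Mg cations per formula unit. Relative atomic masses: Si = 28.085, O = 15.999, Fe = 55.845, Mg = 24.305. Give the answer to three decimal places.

1.141 Mg apfu

MgO (M=40.304): mol = 0.67388; Mg = 0.67388, O = 0.67388.
FeO (M=71.844): mol = 0.51333; Fe = 0.51333, O = 0.51333.
SiO2 (M=60.083): mol = 0.58785; Si = 0.58785, O = 1.17570.
ΣO = 2.36291; factor = 4/ΣO = 1.69283.
Mg apfu = 0.67388 × 1.69283 = 1.141.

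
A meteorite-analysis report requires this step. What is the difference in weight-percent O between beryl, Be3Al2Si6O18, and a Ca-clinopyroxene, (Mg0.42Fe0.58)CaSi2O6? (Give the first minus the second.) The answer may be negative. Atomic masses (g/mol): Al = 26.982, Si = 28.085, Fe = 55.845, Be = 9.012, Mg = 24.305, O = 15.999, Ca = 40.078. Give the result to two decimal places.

M(Be3Al2Si6O18) = 537.492 g/mol, so wt% O = 287.982/537.492 × 100 = 53.58%.
M((Mg0.42Fe0.58)CaSi2O6) = 234.840 g/mol, so wt% O = 95.994/234.840 × 100 = 40.88%.
53.58 − 40.88 = 12.70 pp.

12.70 percentage points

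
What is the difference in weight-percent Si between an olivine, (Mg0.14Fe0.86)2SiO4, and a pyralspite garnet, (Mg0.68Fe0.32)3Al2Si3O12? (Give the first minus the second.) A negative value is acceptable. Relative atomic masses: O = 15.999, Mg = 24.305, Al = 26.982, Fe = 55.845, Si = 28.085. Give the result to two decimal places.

M((Mg0.14Fe0.86)2SiO4) = 194.940 g/mol, so wt% Si = 28.085/194.940 × 100 = 14.41%.
M((Mg0.68Fe0.32)3Al2Si3O12) = 433.400 g/mol, so wt% Si = 84.255/433.400 × 100 = 19.44%.
14.41 − 19.44 = -5.03 pp.

-5.03 percentage points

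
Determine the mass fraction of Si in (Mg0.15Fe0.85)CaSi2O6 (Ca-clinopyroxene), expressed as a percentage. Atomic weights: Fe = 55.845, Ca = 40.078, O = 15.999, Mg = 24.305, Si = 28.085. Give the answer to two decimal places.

M((Mg0.15Fe0.85)CaSi2O6) = 243.356 g/mol.
Si contributes 2 × 28.085 = 56.170 g per mole.
56.170/243.356 = 0.2308 → 23.08%.

23.08 weight percent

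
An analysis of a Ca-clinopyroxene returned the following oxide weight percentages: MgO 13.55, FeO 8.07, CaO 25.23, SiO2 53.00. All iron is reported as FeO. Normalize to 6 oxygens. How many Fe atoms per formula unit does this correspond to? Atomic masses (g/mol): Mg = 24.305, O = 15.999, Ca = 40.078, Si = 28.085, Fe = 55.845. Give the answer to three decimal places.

0.253 Fe apfu

MgO (M=40.304): mol = 0.33619; Mg = 0.33619, O = 0.33619.
FeO (M=71.844): mol = 0.11233; Fe = 0.11233, O = 0.11233.
CaO (M=56.077): mol = 0.44992; Ca = 0.44992, O = 0.44992.
SiO2 (M=60.083): mol = 0.88211; Si = 0.88211, O = 1.76422.
ΣO = 2.66266; factor = 6/ΣO = 2.25339.
Fe apfu = 0.11233 × 2.25339 = 0.253.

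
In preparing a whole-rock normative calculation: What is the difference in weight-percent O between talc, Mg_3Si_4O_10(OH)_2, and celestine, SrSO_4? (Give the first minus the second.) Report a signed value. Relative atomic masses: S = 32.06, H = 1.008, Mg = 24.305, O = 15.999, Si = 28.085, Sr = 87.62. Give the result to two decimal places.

15.78 percentage points

M(Mg_3Si_4O_10(OH)_2) = 379.259 g/mol, so wt% O = 191.988/379.259 × 100 = 50.62%.
M(SrSO_4) = 183.676 g/mol, so wt% O = 63.996/183.676 × 100 = 34.84%.
50.62 − 34.84 = 15.78 pp.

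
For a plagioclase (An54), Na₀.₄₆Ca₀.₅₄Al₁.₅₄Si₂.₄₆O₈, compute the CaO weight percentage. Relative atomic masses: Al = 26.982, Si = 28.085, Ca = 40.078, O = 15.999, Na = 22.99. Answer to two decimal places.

11.18 wt%

M(Na₀.₄₆Ca₀.₅₄Al₁.₅₄Si₂.₄₆O₈) = 270.851 g/mol; M(CaO) = 56.077 g/mol.
Moles CaO per formula unit = 0.54 Ca ÷ 1 = 0.5400.
CaO fraction = (0.5400 × 56.077) / 270.851 = 30.282/270.851 = 0.1118.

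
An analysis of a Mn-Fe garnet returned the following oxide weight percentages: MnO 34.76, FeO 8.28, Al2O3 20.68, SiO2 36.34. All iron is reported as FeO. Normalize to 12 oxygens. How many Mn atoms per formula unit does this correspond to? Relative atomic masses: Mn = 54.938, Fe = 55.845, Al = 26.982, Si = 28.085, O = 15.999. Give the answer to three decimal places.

2.426 Mn apfu

MnO (M=70.937): mol = 0.49001; Mn = 0.49001, O = 0.49001.
FeO (M=71.844): mol = 0.11525; Fe = 0.11525, O = 0.11525.
Al2O3 (M=101.961): mol = 0.20282; Al = 0.40564, O = 0.60846.
SiO2 (M=60.083): mol = 0.60483; Si = 0.60483, O = 1.20966.
ΣO = 2.42338; factor = 12/ΣO = 4.95176.
Mn apfu = 0.49001 × 4.95176 = 2.426.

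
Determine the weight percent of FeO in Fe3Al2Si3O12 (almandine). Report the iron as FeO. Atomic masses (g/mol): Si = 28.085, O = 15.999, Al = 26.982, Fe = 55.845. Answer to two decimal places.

43.30 wt%

M(Fe3Al2Si3O12) = 497.742 g/mol; M(FeO) = 71.844 g/mol.
Moles FeO per formula unit = 3 Fe ÷ 1 = 3.0000.
FeO fraction = (3.0000 × 71.844) / 497.742 = 215.532/497.742 = 0.4330.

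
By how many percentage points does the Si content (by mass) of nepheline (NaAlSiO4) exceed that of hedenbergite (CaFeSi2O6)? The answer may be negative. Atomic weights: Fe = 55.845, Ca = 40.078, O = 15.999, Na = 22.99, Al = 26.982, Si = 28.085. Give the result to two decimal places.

First mineral: 28.085 g Si in 142.053 g formula = 19.77 wt% Si.
Second mineral: 56.170 g Si in 248.087 g formula = 22.64 wt% Si.
19.77% − 22.64% gives a difference of -2.87 percentage points.

-2.87 percentage points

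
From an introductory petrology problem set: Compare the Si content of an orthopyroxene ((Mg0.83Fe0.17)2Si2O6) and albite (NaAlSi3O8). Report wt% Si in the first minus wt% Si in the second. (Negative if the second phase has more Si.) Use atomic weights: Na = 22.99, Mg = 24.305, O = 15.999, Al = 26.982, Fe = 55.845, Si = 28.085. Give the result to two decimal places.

-5.57 percentage points

First mineral: 56.170 g Si in 211.498 g formula = 26.56 wt% Si.
Second mineral: 84.255 g Si in 262.219 g formula = 32.13 wt% Si.
26.56% − 32.13% gives a difference of -5.57 percentage points.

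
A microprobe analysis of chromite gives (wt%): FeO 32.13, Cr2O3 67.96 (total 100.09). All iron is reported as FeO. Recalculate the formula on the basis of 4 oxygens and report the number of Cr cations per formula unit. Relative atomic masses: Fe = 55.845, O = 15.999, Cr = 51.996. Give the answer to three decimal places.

2.000 Cr apfu

FeO: 32.13/71.844 = 0.44722 mol → 0.44722 mol Fe, 0.44722 mol O.
Cr2O3: 67.96/151.989 = 0.44714 mol → 0.89428 mol Cr, 1.34142 mol O.
Total oxygen = 1.78864 mol. Normalization factor = 4/1.78864 = 2.23634.
Cr per 4 O = 0.89428 × 2.23634 = 2.000.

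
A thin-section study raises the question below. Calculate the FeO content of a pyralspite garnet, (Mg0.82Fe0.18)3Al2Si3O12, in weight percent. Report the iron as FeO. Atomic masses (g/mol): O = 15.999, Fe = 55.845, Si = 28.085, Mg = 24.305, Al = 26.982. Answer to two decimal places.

Formula mass = 420.154 g/mol.
0.54 Fe → 0.5400 mol FeO per formula unit; M(FeO) = 71.844, so FeO mass = 38.796 g.
38.796/420.154 × 100 = 9.23 wt%.

9.23 wt%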